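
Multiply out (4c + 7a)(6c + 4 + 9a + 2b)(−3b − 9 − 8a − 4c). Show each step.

(4c + 7a)(6c + 4 + 9a + 2b)(−3b − 9 − 8a − 4c)
= (24c² + 16c + 36ac + 8bc + 42ac + 28a + 63a² + 14ab)(−3b − 9 − 8a − 4c)    [distributive law]
= (24c² + 16c + 78ac + 8bc + 28a + 63a² + 14ab)(−3b − 9 − 8a − 4c)    [combine like terms]
= −72bc² − 216c² − 192ac² − 96c³ − 48bc − 144c − 128ac − 64c² − 234abc − 702ac − 624a²c − 312ac² − 24b²c − 72bc − 64abc − 32bc² − 84ab − 252a − 224a² − 112ac − 189a²b − 567a² − 504a³ − 252a²c − 42ab² − 126ab − 112a²b − 56abc    [distributive law]
= −104bc² − 280c² − 504ac² − 96c³ − 120bc − 144c − 942ac − 354abc − 876a²c − 24b²c − 210ab − 252a − 791a² − 301a²b − 504a³ − 42ab²    [combine like terms]

−104bc² − 280c² − 504ac² − 96c³ − 120bc − 144c − 942ac − 354abc − 876a²c − 24b²c − 210ab − 252a − 791a² − 301a²b − 504a³ − 42ab²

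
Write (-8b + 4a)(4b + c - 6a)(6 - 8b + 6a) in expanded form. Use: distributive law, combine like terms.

-192b^2 + 256b^3 - 704ab^2 - 48bc + 64b^2c - 80abc + 384ab + 576a^2b + 24ac + 24a^2c - 144a^2 - 144a^3

(-8b + 4a)(4b + c - 6a)(6 - 8b + 6a)
= (-32b^2 - 8bc + 48ab + 16ab + 4ac - 24a^2)(6 - 8b + 6a)    [distributive law]
= (-32b^2 - 8bc + 64ab + 4ac - 24a^2)(6 - 8b + 6a)    [combine like terms]
= -192b^2 + 256b^3 - 192ab^2 - 48bc + 64b^2c - 48abc + 384ab - 512ab^2 + 384a^2b + 24ac - 32abc + 24a^2c - 144a^2 + 192a^2b - 144a^3    [distributive law]
= -192b^2 + 256b^3 - 704ab^2 - 48bc + 64b^2c - 80abc + 384ab + 576a^2b + 24ac + 24a^2c - 144a^2 - 144a^3    [combine like terms]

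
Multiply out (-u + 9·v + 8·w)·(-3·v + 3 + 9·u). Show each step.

84·u·v - 3·u - 9·u^2 - 27·v^2 + 27·v - 24·v·w + 24·w + 72·u·w

(-u + 9·v + 8·w)·(-3·v + 3 + 9·u)
= 3·u·v - 3·u - 9·u^2 - 27·v^2 + 27·v + 81·u·v - 24·v·w + 24·w + 72·u·w    [distributive law]
= 84·u·v - 3·u - 9·u^2 - 27·v^2 + 27·v - 24·v·w + 24·w + 72·u·w    [combine like terms]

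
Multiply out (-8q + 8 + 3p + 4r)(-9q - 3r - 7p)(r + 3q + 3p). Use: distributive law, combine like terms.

36q^2r + 216q^3 + 303pq^2 - 48qr^2 - 118pqr + 24p^2q - 144qr - 216q^2 - 384pq - 24r^2 - 128pr - 168p^2 - 73pr^2 - 132p^2r - 63p^3 - 12r^3

(-8q + 8 + 3p + 4r)(-9q - 3r - 7p)(r + 3q + 3p)
= (72q^2 + 24qr + 56pq - 72q - 24r - 56p - 27pq - 9pr - 21p^2 - 36qr - 12r^2 - 28pr)(r + 3q + 3p)    [distributive law]
= (72q^2 - 12qr + 29pq - 72q - 24r - 56p - 37pr - 21p^2 - 12r^2)(r + 3q + 3p)    [combine like terms]
= 72q^2r + 216q^3 + 216pq^2 - 12qr^2 - 36q^2r - 36pqr + 29pqr + 87pq^2 + 87p^2q - 72qr - 216q^2 - 216pq - 24r^2 - 72qr - 72pr - 56pr - 168pq - 168p^2 - 37pr^2 - 111pqr - 111p^2r - 21p^2r - 63p^2q - 63p^3 - 12r^3 - 36qr^2 - 36pr^2    [distributive law]
= 36q^2r + 216q^3 + 303pq^2 - 48qr^2 - 118pqr + 24p^2q - 144qr - 216q^2 - 384pq - 24r^2 - 128pr - 168p^2 - 73pr^2 - 132p^2r - 63p^3 - 12r^3    [combine like terms]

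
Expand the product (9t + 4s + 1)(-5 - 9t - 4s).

-54t - 81t² - 72st - 24s - 16s² - 5

(9t + 4s + 1)(-5 - 9t - 4s)
= -45t - 81t² - 36st - 20s - 36st - 16s² - 5 - 9t - 4s    [distributive law]
= -54t - 81t² - 72st - 24s - 16s² - 5    [combine like terms]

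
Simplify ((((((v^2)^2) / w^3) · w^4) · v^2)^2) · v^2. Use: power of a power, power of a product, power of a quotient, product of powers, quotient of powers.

v^14w^2

((((((v^2)^2) / w^3) · w^4) · v^2)^2) · v^2
= ((((((v^2)^2) / w^3) · w^4)^2) · ((v^2)^2)) · v^2    [power of a product]
= ((((((v^2)^2) / w^3)^2) · ((w^4)^2)) · ((v^2)^2)) · v^2    [power of a product]
= ((((((v^2)^2)^2) / ((w^3)^2)) · ((w^4)^2)) · ((v^2)^2)) · v^2    [power of a quotient]
= (((((v^2)^4) / ((w^3)^2)) · ((w^4)^2)) · ((v^2)^2)) · v^2    [power of a power]
= ((((v^8) / ((w^3)^2)) · ((w^4)^2)) · ((v^2)^2)) · v^2    [power of a power]
= (((v^8 / w^6) · ((w^4)^2)) · ((v^2)^2)) · v^2    [power of a power]
= (((v^8 / w^6) · w^8) · ((v^2)^2)) · v^2    [power of a power]
= (((v^8 / w^6) · w^8) · v^4) · v^2    [power of a power]
= v^14w^2    [quotient of powers; product of powers]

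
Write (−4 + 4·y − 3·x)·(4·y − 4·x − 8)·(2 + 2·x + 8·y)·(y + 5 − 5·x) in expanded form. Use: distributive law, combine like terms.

(−4 + 4·y − 3·x)·(4·y − 4·x − 8)·(2 + 2·x + 8·y)·(y + 5 − 5·x)
= (−16·y + 16·x + 32 + 16·y² − 16·x·y − 32·y − 12·x·y + 12·x² + 24·x)·(2 + 2·x + 8·y)·(y + 5 − 5·x)    [distributive law]
= (−48·y + 40·x + 32 + 16·y² − 28·x·y + 12·x²)·(2 + 2·x + 8·y)·(y + 5 − 5·x)    [combine like terms]
= (−96·y − 96·x·y − 384·y² + 80·x + 80·x² + 320·x·y + 64 + 64·x + 256·y + 32·y² + 32·x·y² + 128·y³ − 56·x·y − 56·x²·y − 224·x·y² + 24·x² + 24·x³ + 96·x²·y)·(y + 5 − 5·x)    [distributive law]
= (160·y + 168·x·y − 352·y² + 144·x + 104·x² + 64 − 192·x·y² + 128·y³ + 40·x²·y + 24·x³)·(y + 5 − 5·x)    [combine like terms]
= 160·y² + 800·y − 800·x·y + 168·x·y² + 840·x·y − 840·x²·y − 352·y³ − 1760·y² + 1760·x·y² + 144·x·y + 720·x − 720·x² + 104·x²·y + 520·x² − 520·x³ + 64·y + 320 − 320·x − 192·x·y³ − 960·x·y² + 960·x²·y² + 128·y⁴ + 640·y³ − 640·x·y³ + 40·x²·y² + 200·x²·y − 200·x³·y + 24·x³·y + 120·x³ − 120·x⁴    [distributive law]
= −1600·y² + 864·y + 184·x·y + 968·x·y² − 536·x²·y + 288·y³ + 400·x − 200·x² − 400·x³ + 320 − 832·x·y³ + 1000·x²·y² + 128·y⁴ − 176·x³·y − 120·x⁴    [combine like terms]

−1600·y² + 864·y + 184·x·y + 968·x·y² − 536·x²·y + 288·y³ + 400·x − 200·x² − 400·x³ + 320 − 832·x·y³ + 1000·x²·y² + 128·y⁴ − 176·x³·y − 120·x⁴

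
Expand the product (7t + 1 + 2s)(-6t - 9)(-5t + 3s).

210t³ - 66st² + 345t² - 117st + 45t - 27s - 36s²t - 54s²

(7t + 1 + 2s)(-6t - 9)(-5t + 3s)
= (-42t² - 63t - 6t - 9 - 12st - 18s)(-5t + 3s)    [distributive law]
= (-42t² - 69t - 9 - 12st - 18s)(-5t + 3s)    [combine like terms]
= 210t³ - 126st² + 345t² - 207st + 45t - 27s + 60st² - 36s²t + 90st - 54s²    [distributive law]
= 210t³ - 66st² + 345t² - 117st + 45t - 27s - 36s²t - 54s²    [combine like terms]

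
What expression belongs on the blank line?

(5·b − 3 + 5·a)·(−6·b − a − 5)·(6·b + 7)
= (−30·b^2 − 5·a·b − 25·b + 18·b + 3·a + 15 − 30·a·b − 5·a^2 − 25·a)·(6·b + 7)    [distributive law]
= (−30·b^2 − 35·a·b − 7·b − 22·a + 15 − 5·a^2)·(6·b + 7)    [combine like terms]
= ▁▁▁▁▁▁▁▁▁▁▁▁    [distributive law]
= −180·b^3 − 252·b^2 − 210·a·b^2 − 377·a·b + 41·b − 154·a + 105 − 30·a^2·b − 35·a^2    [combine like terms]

By distributive law:

−180·b^3 − 210·b^2 − 210·a·b^2 − 245·a·b − 42·b^2 − 49·b − 132·a·b − 154·a + 90·b + 105 − 30·a^2·b − 35·a^2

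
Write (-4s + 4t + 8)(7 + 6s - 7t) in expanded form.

(-4s + 4t + 8)(7 + 6s - 7t)
= -28s - 24s^2 + 28st + 28t + 24st - 28t^2 + 56 + 48s - 56t    [distributive law]
= 20s - 24s^2 + 52st - 28t - 28t^2 + 56    [combine like terms]

20s - 24s^2 + 52st - 28t - 28t^2 + 56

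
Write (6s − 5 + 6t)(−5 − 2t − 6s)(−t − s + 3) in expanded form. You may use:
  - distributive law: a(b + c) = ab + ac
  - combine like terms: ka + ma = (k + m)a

(6s − 5 + 6t)(−5 − 2t − 6s)(−t − s + 3)
= (−30s − 12st − 36s^2 + 25 + 10t + 30s − 30t − 12t^2 − 36st)(−t − s + 3)    [distributive law]
= (−48st − 36s^2 + 25 − 20t − 12t^2)(−t − s + 3)    [combine like terms]
= 48st^2 + 48s^2t − 144st + 36s^2t + 36s^3 − 108s^2 − 25t − 25s + 75 + 20t^2 + 20st − 60t + 12t^3 + 12st^2 − 36t^2    [distributive law]
= 60st^2 + 84s^2t − 124st + 36s^3 − 108s^2 − 85t − 25s + 75 − 16t^2 + 12t^3    [combine like terms]

60st^2 + 84s^2t − 124st + 36s^3 − 108s^2 − 85t − 25s + 75 − 16t^2 + 12t^3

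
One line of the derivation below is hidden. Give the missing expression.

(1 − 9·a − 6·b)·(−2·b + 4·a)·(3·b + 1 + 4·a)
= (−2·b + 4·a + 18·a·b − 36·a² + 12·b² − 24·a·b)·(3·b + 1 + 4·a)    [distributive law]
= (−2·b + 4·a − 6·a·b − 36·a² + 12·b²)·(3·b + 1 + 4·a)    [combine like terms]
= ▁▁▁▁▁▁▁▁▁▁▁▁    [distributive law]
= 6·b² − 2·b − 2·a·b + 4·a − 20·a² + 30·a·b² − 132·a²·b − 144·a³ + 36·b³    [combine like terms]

Applying distributive law to the line above:

−6·b² − 2·b − 8·a·b + 12·a·b + 4·a + 16·a² − 18·a·b² − 6·a·b − 24·a²·b − 108·a²·b − 36·a² − 144·a³ + 36·b³ + 12·b² + 48·a·b²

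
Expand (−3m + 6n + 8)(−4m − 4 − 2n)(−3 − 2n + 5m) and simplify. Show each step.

−136m^2 − 114m^2n + 60m^3 − 100m − 106mn − 24mn^2 + 184n + 116n^2 + 24n^3 + 96

(−3m + 6n + 8)(−4m − 4 − 2n)(−3 − 2n + 5m)
= (12m^2 + 12m + 6mn − 24mn − 24n − 12n^2 − 32m − 32 − 16n)(−3 − 2n + 5m)    [distributive law]
= (12m^2 − 20m − 18mn − 40n − 12n^2 − 32)(−3 − 2n + 5m)    [combine like terms]
= −36m^2 − 24m^2n + 60m^3 + 60m + 40mn − 100m^2 + 54mn + 36mn^2 − 90m^2n + 120n + 80n^2 − 200mn + 36n^2 + 24n^3 − 60mn^2 + 96 + 64n − 160m    [distributive law]
= −136m^2 − 114m^2n + 60m^3 − 100m − 106mn − 24mn^2 + 184n + 116n^2 + 24n^3 + 96    [combine like terms]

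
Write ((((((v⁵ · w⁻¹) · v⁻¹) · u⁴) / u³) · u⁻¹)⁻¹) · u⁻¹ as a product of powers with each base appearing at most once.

((((((v⁵ · w⁻¹) · v⁻¹) · u⁴) / u³) · u⁻¹)⁻¹) · u⁻¹
= ((((((v⁵ · w⁻¹) · v⁻¹) · u⁴) / u³)⁻¹) · ((u⁻¹)⁻¹)) · u⁻¹    [power of a product]
= ((((((v⁵ · w⁻¹) · v⁻¹) · u⁴)⁻¹) / ((u³)⁻¹)) · ((u⁻¹)⁻¹)) · u⁻¹    [power of a quotient]
= ((((((v⁵ · w⁻¹) · v⁻¹)⁻¹) · ((u⁴)⁻¹)) / ((u³)⁻¹)) · ((u⁻¹)⁻¹)) · u⁻¹    [power of a product]
= ((((((v⁵ · w⁻¹)⁻¹) · ((v⁻¹)⁻¹)) · ((u⁴)⁻¹)) / ((u³)⁻¹)) · ((u⁻¹)⁻¹)) · u⁻¹    [power of a product]
= (((((((v⁵)⁻¹) · ((w⁻¹)⁻¹)) · ((v⁻¹)⁻¹)) · ((u⁴)⁻¹)) / ((u³)⁻¹)) · ((u⁻¹)⁻¹)) · u⁻¹    [power of a product]
= (((((v⁻⁵ · ((w⁻¹)⁻¹)) · ((v⁻¹)⁻¹)) · ((u⁴)⁻¹)) / ((u³)⁻¹)) · ((u⁻¹)⁻¹)) · u⁻¹    [power of a power]
= (((((v⁻⁵ · w) · ((v⁻¹)⁻¹)) · ((u⁴)⁻¹)) / ((u³)⁻¹)) · ((u⁻¹)⁻¹)) · u⁻¹    [power of a power]
= (((((v⁻⁵ · w) · v) · ((u⁴)⁻¹)) / ((u³)⁻¹)) · ((u⁻¹)⁻¹)) · u⁻¹    [power of a power]
= (((((v⁻⁵ · w) · v) · u⁻⁴) / ((u³)⁻¹)) · ((u⁻¹)⁻¹)) · u⁻¹    [power of a power]
= (((((v⁻⁵ · w) · v) · u⁻⁴) / u⁻³) · ((u⁻¹)⁻¹)) · u⁻¹    [power of a power]
= (((((v⁻⁵ · w) · v) · u⁻⁴) / u⁻³) · u) · u⁻¹    [power of a power]
= u⁻¹v⁻⁴w    [quotient of powers; product of powers]

u⁻¹v⁻⁴w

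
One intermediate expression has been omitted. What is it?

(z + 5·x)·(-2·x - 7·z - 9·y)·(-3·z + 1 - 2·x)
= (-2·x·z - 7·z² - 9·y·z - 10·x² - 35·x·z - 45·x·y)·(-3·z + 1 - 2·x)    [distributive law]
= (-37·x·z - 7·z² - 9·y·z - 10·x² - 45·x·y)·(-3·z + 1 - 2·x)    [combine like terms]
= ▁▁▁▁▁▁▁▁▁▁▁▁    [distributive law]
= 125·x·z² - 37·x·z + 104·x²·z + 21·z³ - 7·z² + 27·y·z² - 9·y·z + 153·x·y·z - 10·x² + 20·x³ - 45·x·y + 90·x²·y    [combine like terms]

After distributive law, the bracketed line is:

111·x·z² - 37·x·z + 74·x²·z + 21·z³ - 7·z² + 14·x·z² + 27·y·z² - 9·y·z + 18·x·y·z + 30·x²·z - 10·x² + 20·x³ + 135·x·y·z - 45·x·y + 90·x²·y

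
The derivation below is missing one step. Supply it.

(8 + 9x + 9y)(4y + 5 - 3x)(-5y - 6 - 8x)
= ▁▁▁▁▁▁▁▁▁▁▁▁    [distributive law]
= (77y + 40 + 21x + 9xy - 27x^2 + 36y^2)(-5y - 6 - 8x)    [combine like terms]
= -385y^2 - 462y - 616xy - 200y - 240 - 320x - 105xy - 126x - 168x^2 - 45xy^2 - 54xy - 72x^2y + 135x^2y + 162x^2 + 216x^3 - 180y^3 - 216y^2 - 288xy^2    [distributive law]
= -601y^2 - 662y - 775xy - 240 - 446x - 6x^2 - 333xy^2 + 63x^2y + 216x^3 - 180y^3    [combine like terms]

By distributive law:

(32y + 40 - 24x + 36xy + 45x - 27x^2 + 36y^2 + 45y - 27xy)(-5y - 6 - 8x)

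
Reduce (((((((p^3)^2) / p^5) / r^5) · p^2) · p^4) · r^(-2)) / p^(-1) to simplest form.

p^8r^(-7)

(((((((p^3)^2) / p^5) / r^5) · p^2) · p^4) · r^(-2)) / p^(-1)
= (((((p^6 / p^5) / r^5) · p^2) · p^4) · r^(-2)) / p^(-1)    [power of a power]
= ((((p / r^5) · p^2) · p^4) · r^(-2)) / p^(-1)    [quotient of powers]
= p^8r^(-7)    [quotient of powers; product of powers]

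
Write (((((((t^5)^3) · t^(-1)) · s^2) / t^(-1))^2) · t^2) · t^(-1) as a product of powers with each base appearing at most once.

s^4·t^31

(((((((t^5)^3) · t^(-1)) · s^2) / t^(-1))^2) · t^2) · t^(-1)
= (((((((t^5)^3) · t^(-1)) · s^2)^2) / ((t^(-1))^2)) · t^2) · t^(-1)    [power of a quotient]
= (((((((t^5)^3) · t^(-1))^2) · ((s^2)^2)) / ((t^(-1))^2)) · t^2) · t^(-1)    [power of a product]
= (((((((t^5)^3)^2) · ((t^(-1))^2)) · ((s^2)^2)) / ((t^(-1))^2)) · t^2) · t^(-1)    [power of a product]
= ((((((t^5)^6) · ((t^(-1))^2)) · ((s^2)^2)) / ((t^(-1))^2)) · t^2) · t^(-1)    [power of a power]
= ((((t^30 · ((t^(-1))^2)) · ((s^2)^2)) / ((t^(-1))^2)) · t^2) · t^(-1)    [power of a power]
= ((((t^30 · t^(-2)) · ((s^2)^2)) / ((t^(-1))^2)) · t^2) · t^(-1)    [power of a power]
= (((t^28 · ((s^2)^2)) / ((t^(-1))^2)) · t^2) · t^(-1)    [product of powers]
= (((t^28 · s^4) / ((t^(-1))^2)) · t^2) · t^(-1)    [power of a power]
= (((t^28 · s^4) / t^(-2)) · t^2) · t^(-1)    [power of a power]
= s^4·t^31    [quotient of powers; product of powers]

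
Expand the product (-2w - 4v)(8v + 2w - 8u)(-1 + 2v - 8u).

(-2w - 4v)(8v + 2w - 8u)(-1 + 2v - 8u)
= (-16vw - 4w^2 + 16uw - 32v^2 - 8vw + 32uv)(-1 + 2v - 8u)    [distributive law]
= (-24vw - 4w^2 + 16uw - 32v^2 + 32uv)(-1 + 2v - 8u)    [combine like terms]
= 24vw - 48v^2w + 192uvw + 4w^2 - 8vw^2 + 32uw^2 - 16uw + 32uvw - 128u^2w + 32v^2 - 64v^3 + 256uv^2 - 32uv + 64uv^2 - 256u^2v    [distributive law]
= 24vw - 48v^2w + 224uvw + 4w^2 - 8vw^2 + 32uw^2 - 16uw - 128u^2w + 32v^2 - 64v^3 + 320uv^2 - 32uv - 256u^2v    [combine like terms]

24vw - 48v^2w + 224uvw + 4w^2 - 8vw^2 + 32uw^2 - 16uw - 128u^2w + 32v^2 - 64v^3 + 320uv^2 - 32uv - 256u^2v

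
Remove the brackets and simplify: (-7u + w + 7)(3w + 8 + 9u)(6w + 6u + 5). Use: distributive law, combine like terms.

(-7u + w + 7)(3w + 8 + 9u)(6w + 6u + 5)
= (-21uw - 56u - 63u^2 + 3w^2 + 8w + 9uw + 21w + 56 + 63u)(6w + 6u + 5)    [distributive law]
= (-12uw + 7u - 63u^2 + 3w^2 + 29w + 56)(6w + 6u + 5)    [combine like terms]
= -72uw^2 - 72u^2w - 60uw + 42uw + 42u^2 + 35u - 378u^2w - 378u^3 - 315u^2 + 18w^3 + 18uw^2 + 15w^2 + 174w^2 + 174uw + 145w + 336w + 336u + 280    [distributive law]
= -54uw^2 - 450u^2w + 156uw - 273u^2 + 371u - 378u^3 + 18w^3 + 189w^2 + 481w + 280    [combine like terms]

-54uw^2 - 450u^2w + 156uw - 273u^2 + 371u - 378u^3 + 18w^3 + 189w^2 + 481w + 280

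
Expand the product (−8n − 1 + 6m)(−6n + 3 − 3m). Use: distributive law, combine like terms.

(−8n − 1 + 6m)(−6n + 3 − 3m)
= 48n^2 − 24n + 24mn + 6n − 3 + 3m − 36mn + 18m − 18m^2    [distributive law]
= 48n^2 − 18n − 12mn − 3 + 21m − 18m^2    [combine like terms]

48n^2 − 18n − 12mn − 3 + 21m − 18m^2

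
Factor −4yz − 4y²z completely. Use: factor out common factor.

4yz(−1 − y)

−4yz − 4y²z
= 4(−yz − y²z)    [factor out 4]
= 4yz(−1 − y)    [factor out yz]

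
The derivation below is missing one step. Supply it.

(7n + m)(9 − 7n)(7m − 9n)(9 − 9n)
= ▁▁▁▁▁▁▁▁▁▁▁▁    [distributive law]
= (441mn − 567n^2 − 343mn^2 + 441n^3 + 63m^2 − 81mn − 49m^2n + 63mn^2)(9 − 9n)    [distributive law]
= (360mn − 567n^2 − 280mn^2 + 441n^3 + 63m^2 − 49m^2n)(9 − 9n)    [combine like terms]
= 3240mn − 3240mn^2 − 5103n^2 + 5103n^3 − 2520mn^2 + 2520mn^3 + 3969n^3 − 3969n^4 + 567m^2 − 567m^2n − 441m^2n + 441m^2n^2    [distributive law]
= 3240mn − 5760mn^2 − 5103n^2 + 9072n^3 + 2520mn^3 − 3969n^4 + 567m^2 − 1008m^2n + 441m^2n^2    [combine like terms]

Applying distributive law to the line above:

(63n − 49n^2 + 9m − 7mn)(7m − 9n)(9 − 9n)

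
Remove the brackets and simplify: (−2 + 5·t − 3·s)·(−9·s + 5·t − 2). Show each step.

(−2 + 5·t − 3·s)·(−9·s + 5·t − 2)
= 18·s − 10·t + 4 − 45·s·t + 25·t² − 10·t + 27·s² − 15·s·t + 6·s    [distributive law]
= 24·s − 20·t + 4 − 60·s·t + 25·t² + 27·s²    [combine like terms]

24·s − 20·t + 4 − 60·s·t + 25·t² + 27·s²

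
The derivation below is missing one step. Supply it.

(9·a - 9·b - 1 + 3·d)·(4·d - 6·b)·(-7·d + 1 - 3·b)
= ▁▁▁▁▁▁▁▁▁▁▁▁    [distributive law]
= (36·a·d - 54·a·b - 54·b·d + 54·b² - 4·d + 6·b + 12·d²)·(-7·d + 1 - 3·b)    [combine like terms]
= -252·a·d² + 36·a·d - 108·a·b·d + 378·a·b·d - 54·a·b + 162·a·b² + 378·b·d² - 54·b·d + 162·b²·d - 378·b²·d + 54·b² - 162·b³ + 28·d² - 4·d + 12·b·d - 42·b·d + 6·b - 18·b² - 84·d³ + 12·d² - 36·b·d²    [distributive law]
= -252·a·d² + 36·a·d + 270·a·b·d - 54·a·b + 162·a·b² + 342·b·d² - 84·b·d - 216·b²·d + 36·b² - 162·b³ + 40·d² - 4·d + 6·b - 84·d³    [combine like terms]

Applying distributive law to the line above:

(36·a·d - 54·a·b - 36·b·d + 54·b² - 4·d + 6·b + 12·d² - 18·b·d)·(-7·d + 1 - 3·b)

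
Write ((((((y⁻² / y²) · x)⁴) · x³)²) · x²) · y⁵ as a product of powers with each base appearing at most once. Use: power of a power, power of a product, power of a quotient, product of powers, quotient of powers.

((((((y⁻² / y²) · x)⁴) · x³)²) · x²) · y⁵
= ((((((y⁻² / y²) · x)⁴)²) · ((x³)²)) · x²) · y⁵    [power of a product]
= (((((y⁻² / y²) · x)⁸) · ((x³)²)) · x²) · y⁵    [power of a power]
= (((((y⁻² / y²)⁸) · (x⁸)) · ((x³)²)) · x²) · y⁵    [power of a product]
= ((((((y⁻²)⁸) / ((y²)⁸)) · (x⁸)) · ((x³)²)) · x²) · y⁵    [power of a quotient]
= ((((y⁻¹⁶ / ((y²)⁸)) · (x⁸)) · ((x³)²)) · x²) · y⁵    [power of a power]
= ((((y⁻¹⁶ / y¹⁶) · (x⁸)) · ((x³)²)) · x²) · y⁵    [power of a power]
= (((y⁻³² · (x⁸)) · ((x³)²)) · x²) · y⁵    [quotient of powers]
= (((y⁻³² · x⁸) · x⁶) · x²) · y⁵    [power of a power]
= x¹⁶y⁻²⁷    [product of powers]

x¹⁶y⁻²⁷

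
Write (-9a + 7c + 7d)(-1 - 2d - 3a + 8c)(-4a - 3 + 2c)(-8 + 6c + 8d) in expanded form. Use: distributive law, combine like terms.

936a² - 4110a²c - 1032a²d + 216a - 2762ac - 512ad + 5230ac² + 4214acd + 3480a²cd + 96a²d² - 152ad² - 4324ac²d - 1056acd² + 864a³ - 648a³c - 864a³d + 2556a²c² - 2460ac³ - 168c + 1582c² + 1414cd - 1988c³ - 2968c²d - 644cd² + 1400c³d + 504c²d² + 672c⁴ - 168d - 168d² + 448ad³ + 336d³ - 224cd³

(-9a + 7c + 7d)(-1 - 2d - 3a + 8c)(-4a - 3 + 2c)(-8 + 6c + 8d)
= (9a + 18ad + 27a² - 72ac - 7c - 14cd - 21ac + 56c² - 7d - 14d² - 21ad + 56cd)(-4a - 3 + 2c)(-8 + 6c + 8d)    [distributive law]
= (9a - 3ad + 27a² - 93ac - 7c + 42cd + 56c² - 7d - 14d²)(-4a - 3 + 2c)(-8 + 6c + 8d)    [combine like terms]
= (-36a² - 27a + 18ac + 12a²d + 9ad - 6acd - 108a³ - 81a² + 54a²c + 372a²c + 279ac - 186ac² + 28ac + 21c - 14c² - 168acd - 126cd + 84c²d - 224ac² - 168c² + 112c³ + 28ad + 21d - 14cd + 56ad² + 42d² - 28cd²)(-8 + 6c + 8d)    [distributive law]
= (-117a² - 27a + 325ac + 12a²d + 37ad - 174acd - 108a³ + 426a²c - 410ac² + 21c - 182c² - 140cd + 84c²d + 112c³ + 21d + 56ad² + 42d² - 28cd²)(-8 + 6c + 8d)    [combine like terms]
= 936a² - 702a²c - 936a²d + 216a - 162ac - 216ad - 2600ac + 1950ac² + 2600acd - 96a²d + 72a²cd + 96a²d² - 296ad + 222acd + 296ad² + 1392acd - 1044ac²d - 1392acd² + 864a³ - 648a³c - 864a³d - 3408a²c + 2556a²c² + 3408a²cd + 3280ac² - 2460ac³ - 3280ac²d - 168c + 126c² + 168cd + 1456c² - 1092c³ - 1456c²d + 1120cd - 840c²d - 1120cd² - 672c²d + 504c³d + 672c²d² - 896c³ + 672c⁴ + 896c³d - 168d + 126cd + 168d² - 448ad² + 336acd² + 448ad³ - 336d² + 252cd² + 336d³ + 224cd² - 168c²d² - 224cd³    [distributive law]
= 936a² - 4110a²c - 1032a²d + 216a - 2762ac - 512ad + 5230ac² + 4214acd + 3480a²cd + 96a²d² - 152ad² - 4324ac²d - 1056acd² + 864a³ - 648a³c - 864a³d + 2556a²c² - 2460ac³ - 168c + 1582c² + 1414cd - 1988c³ - 2968c²d - 644cd² + 1400c³d + 504c²d² + 672c⁴ - 168d - 168d² + 448ad³ + 336d³ - 224cd³    [combine like terms]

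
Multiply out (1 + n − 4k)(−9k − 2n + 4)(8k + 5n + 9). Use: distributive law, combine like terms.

(1 + n − 4k)(−9k − 2n + 4)(8k + 5n + 9)
= (−9k − 2n + 4 − 9kn − 2n^2 + 4n + 36k^2 + 8kn − 16k)(8k + 5n + 9)    [distributive law]
= (−25k + 2n + 4 − kn − 2n^2 + 36k^2)(8k + 5n + 9)    [combine like terms]
= −200k^2 − 125kn − 225k + 16kn + 10n^2 + 18n + 32k + 20n + 36 − 8k^2n − 5kn^2 − 9kn − 16kn^2 − 10n^3 − 18n^2 + 288k^3 + 180k^2n + 324k^2    [distributive law]
= 124k^2 − 118kn − 193k − 8n^2 + 38n + 36 + 172k^2n − 21kn^2 − 10n^3 + 288k^3    [combine like terms]

124k^2 − 118kn − 193k − 8n^2 + 38n + 36 + 172k^2n − 21kn^2 − 10n^3 + 288k^3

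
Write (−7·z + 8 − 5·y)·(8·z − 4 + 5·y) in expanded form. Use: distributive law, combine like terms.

−56·z^2 + 92·z − 75·y·z − 32 + 60·y − 25·y^2

(−7·z + 8 − 5·y)·(8·z − 4 + 5·y)
= −56·z^2 + 28·z − 35·y·z + 64·z − 32 + 40·y − 40·y·z + 20·y − 25·y^2    [distributive law]
= −56·z^2 + 92·z − 75·y·z − 32 + 60·y − 25·y^2    [combine like terms]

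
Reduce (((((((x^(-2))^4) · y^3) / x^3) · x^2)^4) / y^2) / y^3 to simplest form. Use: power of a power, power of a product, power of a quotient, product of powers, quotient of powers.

x^(-36)y^7

(((((((x^(-2))^4) · y^3) / x^3) · x^2)^4) / y^2) / y^3
= (((((((x^(-2))^4) · y^3) / x^3)^4) · ((x^2)^4)) / y^2) / y^3    [power of a product]
= (((((((x^(-2))^4) · y^3)^4) / ((x^3)^4)) · ((x^2)^4)) / y^2) / y^3    [power of a quotient]
= (((((((x^(-2))^4)^4) · ((y^3)^4)) / ((x^3)^4)) · ((x^2)^4)) / y^2) / y^3    [power of a product]
= ((((((x^(-2))^16) · ((y^3)^4)) / ((x^3)^4)) · ((x^2)^4)) / y^2) / y^3    [power of a power]
= ((((x^(-32) · ((y^3)^4)) / ((x^3)^4)) · ((x^2)^4)) / y^2) / y^3    [power of a power]
= ((((x^(-32) · y^12) / ((x^3)^4)) · ((x^2)^4)) / y^2) / y^3    [power of a power]
= ((((x^(-32) · y^12) / x^12) · ((x^2)^4)) / y^2) / y^3    [power of a power]
= ((((x^(-32) · y^12) / x^12) · x^8) / y^2) / y^3    [power of a power]
= x^(-36)y^7    [quotient of powers; product of powers]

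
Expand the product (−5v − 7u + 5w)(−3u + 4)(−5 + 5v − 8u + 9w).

−55uv + 75uv² − 15u²v + 60uvw + 100v − 100v² − 80vw + 119u² − 168u³ + 309u²w + 140u − 337uw − 135uw² − 100w + 180w²

(−5v − 7u + 5w)(−3u + 4)(−5 + 5v − 8u + 9w)
= (15uv − 20v + 21u² − 28u − 15uw + 20w)(−5 + 5v − 8u + 9w)    [distributive law]
= −75uv + 75uv² − 120u²v + 135uvw + 100v − 100v² + 160uv − 180vw − 105u² + 105u²v − 168u³ + 189u²w + 140u − 140uv + 224u² − 252uw + 75uw − 75uvw + 120u²w − 135uw² − 100w + 100vw − 160uw + 180w²    [distributive law]
= −55uv + 75uv² − 15u²v + 60uvw + 100v − 100v² − 80vw + 119u² − 168u³ + 309u²w + 140u − 337uw − 135uw² − 100w + 180w²    [combine like terms]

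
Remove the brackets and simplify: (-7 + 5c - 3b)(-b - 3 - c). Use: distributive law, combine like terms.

(-7 + 5c - 3b)(-b - 3 - c)
= 7b + 21 + 7c - 5bc - 15c - 5c^2 + 3b^2 + 9b + 3bc    [distributive law]
= 16b + 21 - 8c - 2bc - 5c^2 + 3b^2    [combine like terms]

16b + 21 - 8c - 2bc - 5c^2 + 3b^2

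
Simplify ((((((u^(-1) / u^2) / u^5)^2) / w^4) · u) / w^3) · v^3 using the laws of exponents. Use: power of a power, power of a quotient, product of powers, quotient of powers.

u^(-15)·v^3·w^(-7)

((((((u^(-1) / u^2) / u^5)^2) / w^4) · u) / w^3) · v^3
= ((((((u^(-1) / u^2)^2) / ((u^5)^2)) / w^4) · u) / w^3) · v^3    [power of a quotient]
= (((((((u^(-1))^2) / ((u^2)^2)) / ((u^5)^2)) / w^4) · u) / w^3) · v^3    [power of a quotient]
= (((((u^(-2) / ((u^2)^2)) / ((u^5)^2)) / w^4) · u) / w^3) · v^3    [power of a power]
= (((((u^(-2) / u^4) / ((u^5)^2)) / w^4) · u) / w^3) · v^3    [power of a power]
= ((((u^(-6) / ((u^5)^2)) / w^4) · u) / w^3) · v^3    [quotient of powers]
= ((((u^(-6) / u^10) / w^4) · u) / w^3) · v^3    [power of a power]
= (((u^(-16) / w^4) · u) / w^3) · v^3    [quotient of powers]
= u^(-15)·v^3·w^(-7)    [quotient of powers; product of powers]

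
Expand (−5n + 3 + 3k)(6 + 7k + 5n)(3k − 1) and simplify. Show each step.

(−5n + 3 + 3k)(6 + 7k + 5n)(3k − 1)
= (−30n − 35kn − 25n² + 18 + 21k + 15n + 18k + 21k² + 15kn)(3k − 1)    [distributive law]
= (−15n − 20kn − 25n² + 18 + 39k + 21k²)(3k − 1)    [combine like terms]
= −45kn + 15n − 60k²n + 20kn − 75kn² + 25n² + 54k − 18 + 117k² − 39k + 63k³ − 21k²    [distributive law]
= −25kn + 15n − 60k²n − 75kn² + 25n² + 15k − 18 + 96k² + 63k³    [combine like terms]

−25kn + 15n − 60k²n − 75kn² + 25n² + 15k − 18 + 96k² + 63k³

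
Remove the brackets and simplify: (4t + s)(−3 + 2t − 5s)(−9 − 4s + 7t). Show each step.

108t + 189st − 156t^2 − 158st^2 + 56t^3 + 37s^2t + 27s + 57s^2 + 20s^3

(4t + s)(−3 + 2t − 5s)(−9 − 4s + 7t)
= (−12t + 8t^2 − 20st − 3s + 2st − 5s^2)(−9 − 4s + 7t)    [distributive law]
= (−12t + 8t^2 − 18st − 3s − 5s^2)(−9 − 4s + 7t)    [combine like terms]
= 108t + 48st − 84t^2 − 72t^2 − 32st^2 + 56t^3 + 162st + 72s^2t − 126st^2 + 27s + 12s^2 − 21st + 45s^2 + 20s^3 − 35s^2t    [distributive law]
= 108t + 189st − 156t^2 − 158st^2 + 56t^3 + 37s^2t + 27s + 57s^2 + 20s^3    [combine like terms]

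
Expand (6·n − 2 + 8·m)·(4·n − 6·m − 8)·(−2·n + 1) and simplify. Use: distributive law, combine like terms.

−48·n^3 + 136·n^2 + 8·m·n^2 + 100·m·n − 88·n − 52·m + 16 + 96·m^2·n − 48·m^2

(6·n − 2 + 8·m)·(4·n − 6·m − 8)·(−2·n + 1)
= (24·n^2 − 36·m·n − 48·n − 8·n + 12·m + 16 + 32·m·n − 48·m^2 − 64·m)·(−2·n + 1)    [distributive law]
= (24·n^2 − 4·m·n − 56·n − 52·m + 16 − 48·m^2)·(−2·n + 1)    [combine like terms]
= −48·n^3 + 24·n^2 + 8·m·n^2 − 4·m·n + 112·n^2 − 56·n + 104·m·n − 52·m − 32·n + 16 + 96·m^2·n − 48·m^2    [distributive law]
= −48·n^3 + 136·n^2 + 8·m·n^2 + 100·m·n − 88·n − 52·m + 16 + 96·m^2·n − 48·m^2    [combine like terms]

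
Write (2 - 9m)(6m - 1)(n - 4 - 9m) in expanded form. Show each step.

21mn - 66m + 27m^2 - 2n + 8 - 54m^2n + 486m^3

(2 - 9m)(6m - 1)(n - 4 - 9m)
= (12m - 2 - 54m^2 + 9m)(n - 4 - 9m)    [distributive law]
= (21m - 2 - 54m^2)(n - 4 - 9m)    [combine like terms]
= 21mn - 84m - 189m^2 - 2n + 8 + 18m - 54m^2n + 216m^2 + 486m^3    [distributive law]
= 21mn - 66m + 27m^2 - 2n + 8 - 54m^2n + 486m^3    [combine like terms]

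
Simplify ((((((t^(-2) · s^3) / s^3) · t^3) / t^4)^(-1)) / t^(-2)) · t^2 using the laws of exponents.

t^7

((((((t^(-2) · s^3) / s^3) · t^3) / t^4)^(-1)) / t^(-2)) · t^2
= ((((((t^(-2) · s^3) / s^3) · t^3)^(-1)) / ((t^4)^(-1))) / t^(-2)) · t^2    [power of a quotient]
= ((((((t^(-2) · s^3) / s^3)^(-1)) · ((t^3)^(-1))) / ((t^4)^(-1))) / t^(-2)) · t^2    [power of a product]
= ((((((t^(-2) · s^3)^(-1)) / ((s^3)^(-1))) · ((t^3)^(-1))) / ((t^4)^(-1))) / t^(-2)) · t^2    [power of a quotient]
= (((((((t^(-2))^(-1)) · ((s^3)^(-1))) / ((s^3)^(-1))) · ((t^3)^(-1))) / ((t^4)^(-1))) / t^(-2)) · t^2    [power of a product]
= (((((t^2 · ((s^3)^(-1))) / ((s^3)^(-1))) · ((t^3)^(-1))) / ((t^4)^(-1))) / t^(-2)) · t^2    [power of a power]
= (((((t^2 · s^(-3)) / ((s^3)^(-1))) · ((t^3)^(-1))) / ((t^4)^(-1))) / t^(-2)) · t^2    [power of a power]
= (((((t^2 · s^(-3)) / s^(-3)) · ((t^3)^(-1))) / ((t^4)^(-1))) / t^(-2)) · t^2    [power of a power]
= (((((t^2 · s^(-3)) / s^(-3)) · t^(-3)) / ((t^4)^(-1))) / t^(-2)) · t^2    [power of a power]
= (((((t^2 · s^(-3)) / s^(-3)) · t^(-3)) / t^(-4)) / t^(-2)) · t^2    [power of a power]
= t^7    [quotient of powers; product of powers]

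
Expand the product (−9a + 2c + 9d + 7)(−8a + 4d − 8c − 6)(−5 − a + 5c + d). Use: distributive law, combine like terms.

(−9a + 2c + 9d + 7)(−8a + 4d − 8c − 6)(−5 − a + 5c + d)
= (72a^2 − 36ad + 72ac + 54a − 16ac + 8cd − 16c^2 − 12c − 72ad + 36d^2 − 72cd − 54d − 56a + 28d − 56c − 42)(−5 − a + 5c + d)    [distributive law]
= (72a^2 − 108ad + 56ac − 2a − 64cd − 16c^2 − 68c + 36d^2 − 26d − 42)(−5 − a + 5c + d)    [combine like terms]
= −360a^2 − 72a^3 + 360a^2c + 72a^2d + 540ad + 108a^2d − 540acd − 108ad^2 − 280ac − 56a^2c + 280ac^2 + 56acd + 10a + 2a^2 − 10ac − 2ad + 320cd + 64acd − 320c^2d − 64cd^2 + 80c^2 + 16ac^2 − 80c^3 − 16c^2d + 340c + 68ac − 340c^2 − 68cd − 180d^2 − 36ad^2 + 180cd^2 + 36d^3 + 130d + 26ad − 130cd − 26d^2 + 210 + 42a − 210c − 42d    [distributive law]
= −358a^2 − 72a^3 + 304a^2c + 180a^2d + 564ad − 420acd − 144ad^2 − 222ac + 296ac^2 + 52a + 122cd − 336c^2d + 116cd^2 − 260c^2 − 80c^3 + 130c − 206d^2 + 36d^3 + 88d + 210    [combine like terms]

−358a^2 − 72a^3 + 304a^2c + 180a^2d + 564ad − 420acd − 144ad^2 − 222ac + 296ac^2 + 52a + 122cd − 336c^2d + 116cd^2 − 260c^2 − 80c^3 + 130c − 206d^2 + 36d^3 + 88d + 210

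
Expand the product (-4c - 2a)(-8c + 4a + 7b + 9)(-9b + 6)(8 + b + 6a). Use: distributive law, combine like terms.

-2112bc^2 - 288b^2c^2 - 1728abc^2 + 1536c^2 + 1152ac^2 + 2172b^2c + 252b^3c + 1512ab^2c + 1032bc + 936abc - 1728c - 1296ac + 996a^2b + 828a^2b^2 + 432a^3b - 1032a^2 - 288a^3 + 1086ab^2 + 126ab^3 + 516ab - 864a

(-4c - 2a)(-8c + 4a + 7b + 9)(-9b + 6)(8 + b + 6a)
= (32c^2 - 16ac - 28bc - 36c + 16ac - 8a^2 - 14ab - 18a)(-9b + 6)(8 + b + 6a)    [distributive law]
= (32c^2 - 28bc - 36c - 8a^2 - 14ab - 18a)(-9b + 6)(8 + b + 6a)    [combine like terms]
= (-288bc^2 + 192c^2 + 252b^2c - 168bc + 324bc - 216c + 72a^2b - 48a^2 + 126ab^2 - 84ab + 162ab - 108a)(8 + b + 6a)    [distributive law]
= (-288bc^2 + 192c^2 + 252b^2c + 156bc - 216c + 72a^2b - 48a^2 + 126ab^2 + 78ab - 108a)(8 + b + 6a)    [combine like terms]
= -2304bc^2 - 288b^2c^2 - 1728abc^2 + 1536c^2 + 192bc^2 + 1152ac^2 + 2016b^2c + 252b^3c + 1512ab^2c + 1248bc + 156b^2c + 936abc - 1728c - 216bc - 1296ac + 576a^2b + 72a^2b^2 + 432a^3b - 384a^2 - 48a^2b - 288a^3 + 1008ab^2 + 126ab^3 + 756a^2b^2 + 624ab + 78ab^2 + 468a^2b - 864a - 108ab - 648a^2    [distributive law]
= -2112bc^2 - 288b^2c^2 - 1728abc^2 + 1536c^2 + 1152ac^2 + 2172b^2c + 252b^3c + 1512ab^2c + 1032bc + 936abc - 1728c - 1296ac + 996a^2b + 828a^2b^2 + 432a^3b - 1032a^2 - 288a^3 + 1086ab^2 + 126ab^3 + 516ab - 864a    [combine like terms]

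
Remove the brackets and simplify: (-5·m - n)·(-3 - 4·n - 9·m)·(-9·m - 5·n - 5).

(-5·m - n)·(-3 - 4·n - 9·m)·(-9·m - 5·n - 5)
= (15·m + 20·m·n + 45·m^2 + 3·n + 4·n^2 + 9·m·n)·(-9·m - 5·n - 5)    [distributive law]
= (15·m + 29·m·n + 45·m^2 + 3·n + 4·n^2)·(-9·m - 5·n - 5)    [combine like terms]
= -135·m^2 - 75·m·n - 75·m - 261·m^2·n - 145·m·n^2 - 145·m·n - 405·m^3 - 225·m^2·n - 225·m^2 - 27·m·n - 15·n^2 - 15·n - 36·m·n^2 - 20·n^3 - 20·n^2    [distributive law]
= -360·m^2 - 247·m·n - 75·m - 486·m^2·n - 181·m·n^2 - 405·m^3 - 35·n^2 - 15·n - 20·n^3    [combine like terms]

-360·m^2 - 247·m·n - 75·m - 486·m^2·n - 181·m·n^2 - 405·m^3 - 35·n^2 - 15·n - 20·n^3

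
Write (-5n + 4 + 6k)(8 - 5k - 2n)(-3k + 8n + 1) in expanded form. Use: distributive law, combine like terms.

(-5n + 4 + 6k)(8 - 5k - 2n)(-3k + 8n + 1)
= (-40n + 25kn + 10n^2 + 32 - 20k - 8n + 48k - 30k^2 - 12kn)(-3k + 8n + 1)    [distributive law]
= (-48n + 13kn + 10n^2 + 32 + 28k - 30k^2)(-3k + 8n + 1)    [combine like terms]
= 144kn - 384n^2 - 48n - 39k^2n + 104kn^2 + 13kn - 30kn^2 + 80n^3 + 10n^2 - 96k + 256n + 32 - 84k^2 + 224kn + 28k + 90k^3 - 240k^2n - 30k^2    [distributive law]
= 381kn - 374n^2 + 208n - 279k^2n + 74kn^2 + 80n^3 - 68k + 32 - 114k^2 + 90k^3    [combine like terms]

381kn - 374n^2 + 208n - 279k^2n + 74kn^2 + 80n^3 - 68k + 32 - 114k^2 + 90k^3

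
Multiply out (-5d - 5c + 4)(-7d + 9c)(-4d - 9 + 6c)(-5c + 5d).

(-5d - 5c + 4)(-7d + 9c)(-4d - 9 + 6c)(-5c + 5d)
= (35d^2 - 45cd + 35cd - 45c^2 - 28d + 36c)(-4d - 9 + 6c)(-5c + 5d)    [distributive law]
= (35d^2 - 10cd - 45c^2 - 28d + 36c)(-4d - 9 + 6c)(-5c + 5d)    [combine like terms]
= (-140d^3 - 315d^2 + 210cd^2 + 40cd^2 + 90cd - 60c^2d + 180c^2d + 405c^2 - 270c^3 + 112d^2 + 252d - 168cd - 144cd - 324c + 216c^2)(-5c + 5d)    [distributive law]
= (-140d^3 - 203d^2 + 250cd^2 - 222cd + 120c^2d + 621c^2 - 270c^3 + 252d - 324c)(-5c + 5d)    [combine like terms]
= 700cd^3 - 700d^4 + 1015cd^2 - 1015d^3 - 1250c^2d^2 + 1250cd^3 + 1110c^2d - 1110cd^2 - 600c^3d + 600c^2d^2 - 3105c^3 + 3105c^2d + 1350c^4 - 1350c^3d - 1260cd + 1260d^2 + 1620c^2 - 1620cd    [distributive law]
= 1950cd^3 - 700d^4 - 95cd^2 - 1015d^3 - 650c^2d^2 + 4215c^2d - 1950c^3d - 3105c^3 + 1350c^4 - 2880cd + 1260d^2 + 1620c^2    [combine like terms]

1950cd^3 - 700d^4 - 95cd^2 - 1015d^3 - 650c^2d^2 + 4215c^2d - 1950c^3d - 3105c^3 + 1350c^4 - 2880cd + 1260d^2 + 1620c^2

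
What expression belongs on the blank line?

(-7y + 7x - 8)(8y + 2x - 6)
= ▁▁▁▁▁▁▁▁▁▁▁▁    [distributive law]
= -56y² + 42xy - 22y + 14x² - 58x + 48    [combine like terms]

By distributive law:

-56y² - 14xy + 42y + 56xy + 14x² - 42x - 64y - 16x + 48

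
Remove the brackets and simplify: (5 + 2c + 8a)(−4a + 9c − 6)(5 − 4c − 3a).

(5 + 2c + 8a)(−4a + 9c − 6)(5 − 4c − 3a)
= (−20a + 45c − 30 − 8ac + 18c^2 − 12c − 32a^2 + 72ac − 48a)(5 − 4c − 3a)    [distributive law]
= (−68a + 33c − 30 + 64ac + 18c^2 − 32a^2)(5 − 4c − 3a)    [combine like terms]
= −340a + 272ac + 204a^2 + 165c − 132c^2 − 99ac − 150 + 120c + 90a + 320ac − 256ac^2 − 192a^2c + 90c^2 − 72c^3 − 54ac^2 − 160a^2 + 128a^2c + 96a^3    [distributive law]
= −250a + 493ac + 44a^2 + 285c − 42c^2 − 150 − 310ac^2 − 64a^2c − 72c^3 + 96a^3    [combine like terms]

−250a + 493ac + 44a^2 + 285c − 42c^2 − 150 − 310ac^2 − 64a^2c − 72c^3 + 96a^3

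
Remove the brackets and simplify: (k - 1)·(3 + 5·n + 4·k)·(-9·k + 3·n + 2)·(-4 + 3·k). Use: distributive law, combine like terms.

(k - 1)·(3 + 5·n + 4·k)·(-9·k + 3·n + 2)·(-4 + 3·k)
= (3·k + 5·k·n + 4·k² - 3 - 5·n - 4·k)·(-9·k + 3·n + 2)·(-4 + 3·k)    [distributive law]
= (-k + 5·k·n + 4·k² - 3 - 5·n)·(-9·k + 3·n + 2)·(-4 + 3·k)    [combine like terms]
= (9·k² - 3·k·n - 2·k - 45·k²·n + 15·k·n² + 10·k·n - 36·k³ + 12·k²·n + 8·k² + 27·k - 9·n - 6 + 45·k·n - 15·n² - 10·n)·(-4 + 3·k)    [distributive law]
= (17·k² + 52·k·n + 25·k - 33·k²·n + 15·k·n² - 36·k³ - 19·n - 6 - 15·n²)·(-4 + 3·k)    [combine like terms]
= -68·k² + 51·k³ - 208·k·n + 156·k²·n - 100·k + 75·k² + 132·k²·n - 99·k³·n - 60·k·n² + 45·k²·n² + 144·k³ - 108·k⁴ + 76·n - 57·k·n + 24 - 18·k + 60·n² - 45·k·n²    [distributive law]
= 7·k² + 195·k³ - 265·k·n + 288·k²·n - 118·k - 99·k³·n - 105·k·n² + 45·k²·n² - 108·k⁴ + 76·n + 24 + 60·n²    [combine like terms]

7·k² + 195·k³ - 265·k·n + 288·k²·n - 118·k - 99·k³·n - 105·k·n² + 45·k²·n² - 108·k⁴ + 76·n + 24 + 60·n²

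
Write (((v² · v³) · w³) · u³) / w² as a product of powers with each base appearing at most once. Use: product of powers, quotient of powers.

u³·v⁵·w

(((v² · v³) · w³) · u³) / w²
= ((v⁵ · w³) · u³) / w²    [product of powers]
= u³·v⁵·w    [quotient of powers]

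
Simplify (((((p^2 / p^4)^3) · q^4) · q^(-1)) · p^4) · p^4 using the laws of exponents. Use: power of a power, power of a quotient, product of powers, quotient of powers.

(((((p^2 / p^4)^3) · q^4) · q^(-1)) · p^4) · p^4
= ((((((p^2)^3) / ((p^4)^3)) · q^4) · q^(-1)) · p^4) · p^4    [power of a quotient]
= ((((p^6 / ((p^4)^3)) · q^4) · q^(-1)) · p^4) · p^4    [power of a power]
= ((((p^6 / p^12) · q^4) · q^(-1)) · p^4) · p^4    [power of a power]
= (((p^(-6) · q^4) · q^(-1)) · p^4) · p^4    [quotient of powers]
= p^2q^3    [product of powers]

p^2q^3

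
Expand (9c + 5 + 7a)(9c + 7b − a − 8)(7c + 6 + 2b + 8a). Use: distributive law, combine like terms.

(9c + 5 + 7a)(9c + 7b − a − 8)(7c + 6 + 2b + 8a)
= (81c² + 63bc − 9ac − 72c + 45c + 35b − 5a − 40 + 63ac + 49ab − 7a² − 56a)(7c + 6 + 2b + 8a)    [distributive law]
= (81c² + 63bc + 54ac − 27c + 35b − 61a − 40 + 49ab − 7a²)(7c + 6 + 2b + 8a)    [combine like terms]
= 567c³ + 486c² + 162bc² + 648ac² + 441bc² + 378bc + 126b²c + 504abc + 378ac² + 324ac + 108abc + 432a²c − 189c² − 162c − 54bc − 216ac + 245bc + 210b + 70b² + 280ab − 427ac − 366a − 122ab − 488a² − 280c − 240 − 80b − 320a + 343abc + 294ab + 98ab² + 392a²b − 49a²c − 42a² − 14a²b − 56a³    [distributive law]
= 567c³ + 297c² + 603bc² + 1026ac² + 569bc + 126b²c + 955abc − 319ac + 383a²c − 442c + 130b + 70b² + 452ab − 686a − 530a² − 240 + 98ab² + 378a²b − 56a³    [combine like terms]

567c³ + 297c² + 603bc² + 1026ac² + 569bc + 126b²c + 955abc − 319ac + 383a²c − 442c + 130b + 70b² + 452ab − 686a − 530a² − 240 + 98ab² + 378a²b − 56a³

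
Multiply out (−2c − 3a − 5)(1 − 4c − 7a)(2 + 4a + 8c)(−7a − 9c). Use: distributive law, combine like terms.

−368ac + 36c^2 − 4190a^2c − 4540ac^2 − 1440c^3 − 4128a^2c^2 − 2608ac^3 − 576c^4 − 2660a^3c − 308a^2 − 1190a^3 − 588a^4 + 70a + 90c

(−2c − 3a − 5)(1 − 4c − 7a)(2 + 4a + 8c)(−7a − 9c)
= (−2c + 8c^2 + 14ac − 3a + 12ac + 21a^2 − 5 + 20c + 35a)(2 + 4a + 8c)(−7a − 9c)    [distributive law]
= (18c + 8c^2 + 26ac + 32a + 21a^2 − 5)(2 + 4a + 8c)(−7a − 9c)    [combine like terms]
= (36c + 72ac + 144c^2 + 16c^2 + 32ac^2 + 64c^3 + 52ac + 104a^2c + 208ac^2 + 64a + 128a^2 + 256ac + 42a^2 + 84a^3 + 168a^2c − 10 − 20a − 40c)(−7a − 9c)    [distributive law]
= (−4c + 380ac + 160c^2 + 240ac^2 + 64c^3 + 272a^2c + 44a + 170a^2 + 84a^3 − 10)(−7a − 9c)    [combine like terms]
= 28ac + 36c^2 − 2660a^2c − 3420ac^2 − 1120ac^2 − 1440c^3 − 1680a^2c^2 − 2160ac^3 − 448ac^3 − 576c^4 − 1904a^3c − 2448a^2c^2 − 308a^2 − 396ac − 1190a^3 − 1530a^2c − 588a^4 − 756a^3c + 70a + 90c    [distributive law]
= −368ac + 36c^2 − 4190a^2c − 4540ac^2 − 1440c^3 − 4128a^2c^2 − 2608ac^3 − 576c^4 − 2660a^3c − 308a^2 − 1190a^3 − 588a^4 + 70a + 90c    [combine like terms]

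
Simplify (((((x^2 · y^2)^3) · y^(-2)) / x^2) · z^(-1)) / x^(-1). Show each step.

x^5y^4z^(-1)

(((((x^2 · y^2)^3) · y^(-2)) / x^2) · z^(-1)) / x^(-1)
= ((((((x^2)^3) · ((y^2)^3)) · y^(-2)) / x^2) · z^(-1)) / x^(-1)    [power of a product]
= ((((x^6 · ((y^2)^3)) · y^(-2)) / x^2) · z^(-1)) / x^(-1)    [power of a power]
= ((((x^6 · y^6) · y^(-2)) / x^2) · z^(-1)) / x^(-1)    [power of a power]
= x^5y^4z^(-1)    [quotient of powers; product of powers]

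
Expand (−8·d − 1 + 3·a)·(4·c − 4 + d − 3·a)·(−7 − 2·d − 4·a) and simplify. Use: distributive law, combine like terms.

232·c·d + 64·c·d^2 + 104·a·c·d − 225·d − 6·d^2 − 295·a·d + 16·d^3 − 22·a·d^2 − 90·a^2·d + 28·c − 68·a·c − 28 + 47·a + 99·a^2 − 48·a^2·c + 36·a^3

(−8·d − 1 + 3·a)·(4·c − 4 + d − 3·a)·(−7 − 2·d − 4·a)
= (−32·c·d + 32·d − 8·d^2 + 24·a·d − 4·c + 4 − d + 3·a + 12·a·c − 12·a + 3·a·d − 9·a^2)·(−7 − 2·d − 4·a)    [distributive law]
= (−32·c·d + 31·d − 8·d^2 + 27·a·d − 4·c + 4 − 9·a + 12·a·c − 9·a^2)·(−7 − 2·d − 4·a)    [combine like terms]
= 224·c·d + 64·c·d^2 + 128·a·c·d − 217·d − 62·d^2 − 124·a·d + 56·d^2 + 16·d^3 + 32·a·d^2 − 189·a·d − 54·a·d^2 − 108·a^2·d + 28·c + 8·c·d + 16·a·c − 28 − 8·d − 16·a + 63·a + 18·a·d + 36·a^2 − 84·a·c − 24·a·c·d − 48·a^2·c + 63·a^2 + 18·a^2·d + 36·a^3    [distributive law]
= 232·c·d + 64·c·d^2 + 104·a·c·d − 225·d − 6·d^2 − 295·a·d + 16·d^3 − 22·a·d^2 − 90·a^2·d + 28·c − 68·a·c − 28 + 47·a + 99·a^2 − 48·a^2·c + 36·a^3    [combine like terms]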